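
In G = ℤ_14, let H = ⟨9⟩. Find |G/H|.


|⟨9⟩| = n / gcd(9, 14) = 14 / 1 = 14
H is normal (ℤ_14 is abelian).
|G/H| = |G| / |H| = 14 / 14 = 1

|G/H| = 1


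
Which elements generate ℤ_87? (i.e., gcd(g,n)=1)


g generates ℤ_n iff gcd(g,n) = 1
Prime factors of 87: 3, 29
Generators are g ∈ {1,...,86} not divisible by any of these primes.
Generators: {1, 2, 4, 5, 7, 8, 10, 11, 13, 14, 16, 17, 19, 20, 22, 23, 25, 26, 28, 31, 32, 34, 35, 37, 38, 40, 41, 43, 44, 46, 47, 49, 50, 52, 53, 55, 56, 59, 61, 62, 64, 65, 67, 68, 70, 71, 73, 74, 76, 77, 79, 80, 82, 83, 85, 86}
Number of generators = φ(87) = 56

Generators of ℤ_87 = {1, 2, 4, 5, 7, 8, 10, 11, 13, 14, 16, 17, 19, 20, 22, 23, 25, 26, 28, 31, 32, 34, 35, 37, 38, 40, 41, 43, 44, 46, 47, 49, 50, 52, 53, 55, 56, 59, 61, 62, 64, 65, 67, 68, 70, 71, 73, 74, 76, 77, 79, 80, 82, 83, 85, 86}


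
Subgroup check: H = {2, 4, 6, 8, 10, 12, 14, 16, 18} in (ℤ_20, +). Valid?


Subgroup test for H = {2, 4, 6, 8, 10, 12, 14, 16, 18} in (ℤ_20, +):
(1) 0 ∈ H? No
(2) Closure: for all a,b ∈ H, (a+b) mod 20 ∈ H? No  [counterexample: 2 + 18 = 0 ∉ H]
(3) Inverses: for all a ∈ H, -a mod 20 ∈ H? Yes

No, H is not a subgroup of ℤ_20


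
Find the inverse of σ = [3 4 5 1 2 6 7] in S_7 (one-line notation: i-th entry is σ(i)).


To find σ⁻¹, swap domain and range:
σ(1) = 3 → σ⁻¹(3) = 1
σ(2) = 4 → σ⁻¹(4) = 2
σ(3) = 5 → σ⁻¹(5) = 3
σ(4) = 1 → σ⁻¹(1) = 4
σ(5) = 2 → σ⁻¹(2) = 5
σ(6) = 6 → σ⁻¹(6) = 6
σ(7) = 7 → σ⁻¹(7) = 7

σ⁻¹ = [4 5 1 2 3 6 7]


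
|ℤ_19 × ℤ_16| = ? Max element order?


|ℤ_19 × ℤ_16| = 19 × 16 = 304
Max element order = lcm(19,16) = 304
Cyclic? Yes (gcd=1)

|ℤ_19×ℤ_16| = 304, max element order = 304


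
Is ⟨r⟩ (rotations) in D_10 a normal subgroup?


H = ⟨r⟩ (rotations) in D_10
The rotation subgroup ⟨r⟩ has index 2 in D_10, so it is normal

Yes, normal subgroup


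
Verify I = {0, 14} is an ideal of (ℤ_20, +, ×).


Check ideal conditions for I = {0, 14} in ℤ_20:
(1) I is an additive subgroup? No
(2) For r ∈ ℤ_20 and a ∈ I: r·a ∈ I? No  [counterexample: r=2, a=14, r·a mod 20 = 8 ∉ I]

No, I is not an ideal of ℤ_20


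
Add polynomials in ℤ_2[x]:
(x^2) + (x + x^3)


Add coefficients mod 2:
x^0: 0 + 0 = 0 (mod 2)
x^1: 0 + 1 = 1 (mod 2)
x^2: 1 + 0 = 1 (mod 2)
x^3: 0 + 1 = 1 (mod 2)
Result: x + x^2 + x^3

f + g = x + x^2 + x^3


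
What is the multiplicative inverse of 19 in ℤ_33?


Use the extended Euclidean algorithm to write 1 = 19·s + 33·t; then s mod 33 is the inverse.
Euclidean algorithm:
  19 = 0·33 + 19
  33 = 1·19 + 14
  19 = 1·14 + 5
  14 = 2·5 + 4
  5 = 1·4 + 1
  4 = 4·1 + 0
gcd(19,33) = 1
Back-substitution gives: 19·(7) + 33·(-4) = 1
So 19⁻¹ ≡ 7 ≡ 7 (mod 33)
Check: 19 × 7 = 133 ≡ 1 (mod 33) ✓

19⁻¹ ≡ 7 (mod 33)


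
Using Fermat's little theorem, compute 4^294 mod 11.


Fermat's little theorem: if p is prime and gcd(a,p)=1, then a^(p-1) ≡ 1 (mod p)
p = 11 is prime, gcd(4,11) = 1
Reduce exponent: 294 mod 10 = 4
So 4^294 ≡ 4^4 (mod 11)
4^4 mod 11 = 3

4^294 ≡ 3 (mod 11)


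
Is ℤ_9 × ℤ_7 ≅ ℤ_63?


Comparing ℤ_9 × ℤ_7 and ℤ_63:
gcd(9,7) = 1, so ℤ_9 × ℤ_7 ≅ ℤ_63 (CRT)

Yes, ℤ_9 × ℤ_7 ≅ ℤ_63


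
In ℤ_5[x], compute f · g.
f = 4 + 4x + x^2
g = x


Expand and collect like terms; reduce coefficients mod 5:
x^0: 4·0 = 0 ≡ 0 (mod 5)
x^1: 4·1 + 4·0 = 4 ≡ 4 (mod 5)
x^2: 4·1 + 1·0 = 4 ≡ 4 (mod 5)
x^3: 1·1 = 1 ≡ 1 (mod 5)
Result: 4x + 4x^2 + x^3

f · g = 4x + 4x^2 + x^3


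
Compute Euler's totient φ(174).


Factor n: 174 = 2 × 3 × 29
φ(n) = n · ∏(1 - 1/p) over distinct primes p | n
φ(174) = 174 · (1 - 1/2) · (1 - 1/3) · (1 - 1/29) = 56

φ(174) = 56


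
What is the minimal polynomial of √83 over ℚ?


√83 satisfies x² - 83 = 0, irreducible over ℚ since 83 is squarefree

Minimal polynomial: x² - 83


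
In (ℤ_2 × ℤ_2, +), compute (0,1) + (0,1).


Operation: componentwise addition mod (2, 2)
(0,1) + (0,1) = ((a₁+b₁) mod 2, (a₂+b₂) mod 2) with a = (0,1), b = (0,1)

(0,1) + (0,1) = (0,0)


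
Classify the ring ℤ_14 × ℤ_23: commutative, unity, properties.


Direct product ring; commutative with unity (1,1); but (1,0)·(0,1) = (0,0) gives zero divisors, so not an integral domain
Commutative: Yes
Integral domain: No
Has unity: Yes

ℤ_14 × ℤ_23: Commutative=Yes, Unity=Yes


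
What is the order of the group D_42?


|D_n| = 2n (n rotations and n reflections)
|D_42| = 2×42 = 84

|D_42| = 84


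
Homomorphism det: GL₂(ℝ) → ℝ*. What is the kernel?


Kernel = preimage of identity
ker(det) = {A | det(A) = 1} = SL₂(ℝ)

ker(det) = SL₂(ℝ)


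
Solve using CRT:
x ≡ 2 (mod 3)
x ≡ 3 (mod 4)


m₁ = 3, m₂ = 4, gcd = 1, so CRT applies. M = m₁·m₂ = 12
Let M₁ = M/m₁ = 4, M₂ = M/m₂ = 3
Find y₁ ≡ M₁⁻¹ (mod m₁): 4⁻¹ ≡ 1 (mod 3)
Find y₂ ≡ M₂⁻¹ (mod m₂): 3⁻¹ ≡ 3 (mod 4)
x = a₁·M₁·y₁ + a₂·M₂·y₂ = 2·4·1 + 3·3·3 = 35
Reduce mod 12: x ≡ 11
Check: 11 mod 3 = 2 ✓, 11 mod 4 = 3 ✓

x ≡ 11 (mod 12)


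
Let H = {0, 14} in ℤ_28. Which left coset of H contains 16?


16 + H = {16 + h (mod 28) : h ∈ H}
16+0=16, 16+14=2
16 + H = {2, 16} = 2 + H

16 + H = {2, 16}


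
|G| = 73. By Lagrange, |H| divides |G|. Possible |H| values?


Lagrange's theorem: |H| divides |G|
|G| = 73
Divisors of 73: 1, 73

Possible subgroup orders: {1, 73}


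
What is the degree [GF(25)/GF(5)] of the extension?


GF(25) = GF(5^2), so the extension degree is 2

[GF(25)/GF(5)] = 2


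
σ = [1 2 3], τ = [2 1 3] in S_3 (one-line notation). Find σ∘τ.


σ∘τ: apply τ first, then σ
1 →τ 2 →σ 2
2 →τ 1 →σ 1
3 →τ 3 →σ 3

σ∘τ = [2 1 3]


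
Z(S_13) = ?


Z(G) = {g ∈ G | gx = xg for all x ∈ G}
S_n is non-abelian for n ≥ 3; Z(S_13) is trivial

Z(S_13) = {e}


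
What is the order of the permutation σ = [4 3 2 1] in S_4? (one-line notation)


Cycle decomposition: (1 4) (2 3)
Cycle lengths: 2, 2
Order = lcm(2, 2) = 2

ord(σ) = 2


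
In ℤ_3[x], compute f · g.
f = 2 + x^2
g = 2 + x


Expand and collect like terms; reduce coefficients mod 3:
x^0: 2·2 = 4 ≡ 1 (mod 3)
x^1: 2·1 + 0·2 = 2 ≡ 2 (mod 3)
x^2: 0·1 + 1·2 = 2 ≡ 2 (mod 3)
x^3: 1·1 = 1 ≡ 1 (mod 3)
Result: 1 + 2x + 2x^2 + x^3

f · g = 1 + 2x + 2x^2 + x^3


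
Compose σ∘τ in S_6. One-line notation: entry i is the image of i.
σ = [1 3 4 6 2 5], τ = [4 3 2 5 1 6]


σ∘τ: apply τ first, then σ
1 →τ 4 →σ 6
2 →τ 3 →σ 4
3 →τ 2 →σ 3
4 →τ 5 →σ 2
5 →τ 1 →σ 1
6 →τ 6 →σ 5

σ∘τ = [6 4 3 2 1 5]


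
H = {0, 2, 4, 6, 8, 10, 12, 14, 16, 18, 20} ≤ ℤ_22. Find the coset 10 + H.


10 + H = {10 + h (mod 22) : h ∈ H}
10+0=10, 10+2=12, 10+4=14, 10+6=16, 10+8=18, 10+10=20, 10+12=0, 10+14=2, 10+16=4, 10+18=6, 10+20=8
10 + H = {0, 2, 4, 6, 8, 10, 12, 14, 16, 18, 20} = 0 + H

10 + H = {0, 2, 4, 6, 8, 10, 12, 14, 16, 18, 20}


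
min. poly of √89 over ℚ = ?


√89 satisfies x² - 89 = 0, irreducible over ℚ since 89 is squarefree

Minimal polynomial: x² - 89


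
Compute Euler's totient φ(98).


Factor n: 98 = 2 × 7^2
φ(n) = n · ∏(1 - 1/p) over distinct primes p | n
φ(98) = 98 · (1 - 1/2) · (1 - 1/7) = 42

φ(98) = 42


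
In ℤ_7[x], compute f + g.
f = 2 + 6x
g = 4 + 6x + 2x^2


Add coefficients mod 7:
x^0: 2 + 4 = 6 (mod 7)
x^1: 6 + 6 = 5 (mod 7)
x^2: 0 + 2 = 2 (mod 7)
Result: 6 + 5x + 2x^2

f + g = 6 + 5x + 2x^2


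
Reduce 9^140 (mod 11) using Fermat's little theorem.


Fermat's little theorem: if p is prime and gcd(a,p)=1, then a^(p-1) ≡ 1 (mod p)
p = 11 is prime, gcd(9,11) = 1
Reduce exponent: 140 mod 10 = 0
So 9^140 ≡ 9^0 (mod 11)
9^0 = 1

9^140 ≡ 1 (mod 11)


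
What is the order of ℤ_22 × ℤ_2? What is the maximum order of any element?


|ℤ_22 × ℤ_2| = 22 × 2 = 44
Max element order = lcm(22,2) = 22
Cyclic? No (gcd=2)

|ℤ_22×ℤ_2| = 44, max element order = 22


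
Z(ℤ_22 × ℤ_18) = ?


Z(G) = {g ∈ G | gx = xg for all x ∈ G}
Direct product of abelian groups is abelian, so Z(G) = G

Z(ℤ_22 × ℤ_18) = ℤ_22 × ℤ_18


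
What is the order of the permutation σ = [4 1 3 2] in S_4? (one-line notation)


Cycle decomposition: (1 4 2)
Cycle lengths: 3
Order = lcm(3) = 3

ord(σ) = 3


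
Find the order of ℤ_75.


ℤ_n has n elements.

|ℤ_75| = 75


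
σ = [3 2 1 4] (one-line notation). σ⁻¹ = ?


To find σ⁻¹, swap domain and range:
σ(1) = 3 → σ⁻¹(3) = 1
σ(2) = 2 → σ⁻¹(2) = 2
σ(3) = 1 → σ⁻¹(1) = 3
σ(4) = 4 → σ⁻¹(4) = 4

σ⁻¹ = [3 2 1 4]


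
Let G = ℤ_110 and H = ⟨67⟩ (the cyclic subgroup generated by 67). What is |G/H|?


|⟨67⟩| = n / gcd(67, 110) = 110 / 1 = 110
H is normal (ℤ_110 is abelian).
|G/H| = |G| / |H| = 110 / 110 = 1

|G/H| = 1


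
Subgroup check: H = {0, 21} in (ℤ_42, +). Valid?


Subgroup test for H = {0, 21} in (ℤ_42, +):
(1) 0 ∈ H? Yes
(2) Closure: for all a,b ∈ H, (a+b) mod 42 ∈ H? Yes
(3) Inverses: for all a ∈ H, -a mod 42 ∈ H? Yes

Yes, H is a subgroup of ℤ_42


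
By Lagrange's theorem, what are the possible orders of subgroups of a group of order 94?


Lagrange's theorem: |H| divides |G|
|G| = 94
Divisors of 94: 1, 2, 47, 94

Possible subgroup orders: {1, 2, 47, 94}


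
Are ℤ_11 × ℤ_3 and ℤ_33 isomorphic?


Comparing ℤ_11 × ℤ_3 and ℤ_33:
gcd(11,3) = 1, so ℤ_11 × ℤ_3 ≅ ℤ_33 (CRT)

Yes, ℤ_11 × ℤ_3 ≅ ℤ_33


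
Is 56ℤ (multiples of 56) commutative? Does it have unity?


56ℤ is a commutative ring under +,× but has no multiplicative identity (1 ∉ 56ℤ); it has no zero divisors, but without unity it is not an integral domain
Commutative: Yes
Integral domain: No
Has unity: No

56ℤ (multiples of 56): Commutative=Yes, Unity=No


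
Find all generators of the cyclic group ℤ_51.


g generates ℤ_n iff gcd(g,n) = 1
Prime factors of 51: 3, 17
Generators are g ∈ {1,...,50} not divisible by any of these primes.
Generators: {1, 2, 4, 5, 7, 8, 10, 11, 13, 14, 16, 19, 20, 22, 23, 25, 26, 28, 29, 31, 32, 35, 37, 38, 40, 41, 43, 44, 46, 47, 49, 50}
Number of generators = φ(51) = 32

Generators of ℤ_51 = {1, 2, 4, 5, 7, 8, 10, 11, 13, 14, 16, 19, 20, 22, 23, 25, 26, 28, 29, 31, 32, 35, 37, 38, 40, 41, 43, 44, 46, 47, 49, 50}


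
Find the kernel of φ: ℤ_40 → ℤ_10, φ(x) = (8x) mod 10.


Kernel = preimage of identity
ker(φ) = {x ∈ ℤ_40 : 8x ≡ 0 (mod 10)}. Since 10 | 40, φ is well-defined. The kernel is the cyclic subgroup ⟨5⟩ of ℤ_40 (order 8), i.e. {0, 5, 10, 15, 20, 25, 30, 35}

ker(φ) = {0, 5, 10, 15, 20, 25, 30, 35}


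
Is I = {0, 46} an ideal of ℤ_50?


Check ideal conditions for I = {0, 46} in ℤ_50:
(1) I is an additive subgroup? No
(2) For r ∈ ℤ_50 and a ∈ I: r·a ∈ I? No  [counterexample: r=2, a=46, r·a mod 50 = 42 ∉ I]

No, I is not an ideal of ℤ_50


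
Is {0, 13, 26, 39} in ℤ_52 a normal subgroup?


H = {0, 13, 26, 39} in ℤ_52
ℤ_52 is abelian; every subgroup of an abelian group is normal

Yes, normal subgroup


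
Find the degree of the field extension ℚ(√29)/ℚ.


√29 has minimal polynomial x² - 29 (irreducible over ℚ since 29 is squarefree)

[ℚ(√29)/ℚ] = 2


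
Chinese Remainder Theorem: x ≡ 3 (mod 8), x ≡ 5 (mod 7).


m₁ = 8, m₂ = 7, gcd = 1, so CRT applies. M = m₁·m₂ = 56
Let M₁ = M/m₁ = 7, M₂ = M/m₂ = 8
Find y₁ ≡ M₁⁻¹ (mod m₁): 7⁻¹ ≡ 7 (mod 8)
Find y₂ ≡ M₂⁻¹ (mod m₂): 8⁻¹ ≡ 1 (mod 7)
x = a₁·M₁·y₁ + a₂·M₂·y₂ = 3·7·7 + 5·8·1 = 187
Reduce mod 56: x ≡ 19
Check: 19 mod 8 = 3 ✓, 19 mod 7 = 5 ✓

x ≡ 19 (mod 56)


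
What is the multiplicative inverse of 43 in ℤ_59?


Use the extended Euclidean algorithm to write 1 = 43·s + 59·t; then s mod 59 is the inverse.
Euclidean algorithm:
  43 = 0·59 + 43
  59 = 1·43 + 16
  43 = 2·16 + 11
  16 = 1·11 + 5
  11 = 2·5 + 1
  5 = 5·1 + 0
gcd(43,59) = 1
Back-substitution gives: 43·(11) + 59·(-8) = 1
So 43⁻¹ ≡ 11 ≡ 11 (mod 59)
Check: 43 × 11 = 473 ≡ 1 (mod 59) ✓

43⁻¹ ≡ 11 (mod 59)


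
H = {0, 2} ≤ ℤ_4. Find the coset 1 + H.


1 + H = {1 + h (mod 4) : h ∈ H}
1+0=1, 1+2=3

1 + H = {1, 3}


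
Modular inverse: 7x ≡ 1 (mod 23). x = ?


Use the extended Euclidean algorithm to write 1 = 7·s + 23·t; then s mod 23 is the inverse.
Euclidean algorithm:
  7 = 0·23 + 7
  23 = 3·7 + 2
  7 = 3·2 + 1
  2 = 2·1 + 0
gcd(7,23) = 1
Back-substitution gives: 7·(10) + 23·(-3) = 1
So 7⁻¹ ≡ 10 ≡ 10 (mod 23)
Check: 7 × 10 = 70 ≡ 1 (mod 23) ✓

7⁻¹ ≡ 10 (mod 23)


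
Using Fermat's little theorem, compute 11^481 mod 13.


Fermat's little theorem: if p is prime and gcd(a,p)=1, then a^(p-1) ≡ 1 (mod p)
p = 13 is prime, gcd(11,13) = 1
Reduce exponent: 481 mod 12 = 1
So 11^481 ≡ 11^1 (mod 13)
11^1 mod 13 = 11

11^481 ≡ 11 (mod 13)


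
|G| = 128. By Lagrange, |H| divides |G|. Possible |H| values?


Lagrange's theorem: |H| divides |G|
|G| = 128
Divisors of 128: 1, 2, 4, 8, 16, 32, 64, 128

Possible subgroup orders: {1, 2, 4, 8, 16, 32, 64, 128}


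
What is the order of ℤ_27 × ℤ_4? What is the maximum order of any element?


|ℤ_27 × ℤ_4| = 27 × 4 = 108
Max element order = lcm(27,4) = 108
Cyclic? Yes (gcd=1)

|ℤ_27×ℤ_4| = 108, max element order = 108


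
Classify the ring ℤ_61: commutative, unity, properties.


ℤ_61 is a commutative ring with unity 1; 61 is prime, so ℤ_61 is a field (hence an integral domain)
Commutative: Yes
Integral domain: Yes
Has unity: Yes

ℤ_61: Commutative=Yes, Unity=Yes


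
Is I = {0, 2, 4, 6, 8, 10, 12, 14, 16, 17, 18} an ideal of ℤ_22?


Check ideal conditions for I = {0, 2, 4, 6, 8, 10, 12, 14, 16, 17, 18} in ℤ_22:
(1) I is an additive subgroup? No
(2) For r ∈ ℤ_22 and a ∈ I: r·a ∈ I? No  [counterexample: r=2, a=10, r·a mod 22 = 20 ∉ I]

No, I is not an ideal of ℤ_22


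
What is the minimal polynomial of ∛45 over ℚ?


∛45 satisfies x³ - 45 = 0, irreducible over ℚ (no rational root; 45 is not a perfect cube)

Minimal polynomial: x³ - 45


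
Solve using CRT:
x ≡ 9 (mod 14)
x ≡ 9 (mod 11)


m₁ = 14, m₂ = 11, gcd = 1, so CRT applies. M = m₁·m₂ = 154
Let M₁ = M/m₁ = 11, M₂ = M/m₂ = 14
Find y₁ ≡ M₁⁻¹ (mod m₁): 11⁻¹ ≡ 9 (mod 14)
Find y₂ ≡ M₂⁻¹ (mod m₂): 14⁻¹ ≡ 4 (mod 11)
x = a₁·M₁·y₁ + a₂·M₂·y₂ = 9·11·9 + 9·14·4 = 1395
Reduce mod 154: x ≡ 9
Check: 9 mod 14 = 9 ✓, 9 mod 11 = 9 ✓

x ≡ 9 (mod 154)


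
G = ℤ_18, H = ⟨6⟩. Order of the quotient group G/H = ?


|⟨6⟩| = n / gcd(6, 18) = 18 / 6 = 3
H is normal (ℤ_18 is abelian).
|G/H| = |G| / |H| = 18 / 3 = 6

|G/H| = 6


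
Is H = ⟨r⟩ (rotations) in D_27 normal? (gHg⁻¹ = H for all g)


H = ⟨r⟩ (rotations) in D_27
The rotation subgroup ⟨r⟩ has index 2 in D_27, so it is normal

Yes, normal subgroup


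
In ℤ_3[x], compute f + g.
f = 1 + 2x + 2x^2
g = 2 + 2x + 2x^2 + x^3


Add coefficients mod 3:
x^0: 1 + 2 = 0 (mod 3)
x^1: 2 + 2 = 1 (mod 3)
x^2: 2 + 2 = 1 (mod 3)
x^3: 0 + 1 = 1 (mod 3)
Result: x + x^2 + x^3

f + g = x + x^2 + x^3


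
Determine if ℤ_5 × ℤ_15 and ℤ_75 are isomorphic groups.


Comparing ℤ_5 × ℤ_15 and ℤ_75:
gcd(5,15) = 5 ≠ 1. Max element order in ℤ_5×ℤ_15 is lcm(5,15) = 15 < 75, so it has no element of order 75

No, ℤ_5 × ℤ_15 ≇ ℤ_75


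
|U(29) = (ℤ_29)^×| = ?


U(n) is the group of units mod n; |U(n)| = φ(n)
|U(29)| = φ(29) = 28

|U(29) = (ℤ_29)^×| = 28


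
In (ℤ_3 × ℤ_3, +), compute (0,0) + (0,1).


Operation: componentwise addition mod (3, 3)
(0,0) + (0,1) = ((a₁+b₁) mod 3, (a₂+b₂) mod 3) with a = (0,0), b = (0,1)

(0,0) + (0,1) = (0,1)


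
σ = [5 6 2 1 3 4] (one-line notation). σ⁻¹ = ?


To find σ⁻¹, swap domain and range:
σ(1) = 5 → σ⁻¹(5) = 1
σ(2) = 6 → σ⁻¹(6) = 2
σ(3) = 2 → σ⁻¹(2) = 3
σ(4) = 1 → σ⁻¹(1) = 4
σ(5) = 3 → σ⁻¹(3) = 5
σ(6) = 4 → σ⁻¹(4) = 6

σ⁻¹ = [4 3 5 6 1 2]


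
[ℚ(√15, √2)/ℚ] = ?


[ℚ(√15,√2):ℚ] = [ℚ(√15,√2):ℚ(√15)]·[ℚ(√15):ℚ] = 2·2 = 4

[ℚ(√15, √2)/ℚ] = 4


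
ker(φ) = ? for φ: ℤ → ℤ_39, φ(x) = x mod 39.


Kernel = preimage of identity
ker(φ) = {x ∈ ℤ : x ≡ 0 (mod 39)} = 39ℤ = {0, ±39, ±78, ...}

ker(φ) = 39ℤ


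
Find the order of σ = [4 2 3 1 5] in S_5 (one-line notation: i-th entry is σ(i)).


Cycle decomposition: (1 4)
Cycle lengths: 2
Order = lcm(2) = 2

ord(σ) = 2


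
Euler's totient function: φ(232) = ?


Factor n: 232 = 2^3 × 29
φ(n) = n · ∏(1 - 1/p) over distinct primes p | n
φ(232) = 232 · (1 - 1/2) · (1 - 1/29) = 112

φ(232) = 112


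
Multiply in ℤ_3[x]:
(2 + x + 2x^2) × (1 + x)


Expand and collect like terms; reduce coefficients mod 3:
x^0: 2·1 = 2 ≡ 2 (mod 3)
x^1: 2·1 + 1·1 = 3 ≡ 0 (mod 3)
x^2: 1·1 + 2·1 = 3 ≡ 0 (mod 3)
x^3: 2·1 = 2 ≡ 2 (mod 3)
Result: 2 + 2x^3

f · g = 2 + 2x^3


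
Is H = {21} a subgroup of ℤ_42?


Subgroup test for H = {21} in (ℤ_42, +):
(1) 0 ∈ H? No
(2) Closure: for all a,b ∈ H, (a+b) mod 42 ∈ H? No  [counterexample: 21 + 21 = 0 ∉ H]
(3) Inverses: for all a ∈ H, -a mod 42 ∈ H? Yes

No, H is not a subgroup of ℤ_42


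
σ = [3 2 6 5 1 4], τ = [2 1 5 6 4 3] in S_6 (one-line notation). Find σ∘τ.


σ∘τ: apply τ first, then σ
1 →τ 2 →σ 2
2 →τ 1 →σ 3
3 →τ 5 →σ 1
4 →τ 6 →σ 4
5 →τ 4 →σ 5
6 →τ 3 →σ 6

σ∘τ = [2 3 1 4 5 6]


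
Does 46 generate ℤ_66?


g generates ℤ_n iff gcd(g, n) = 1
gcd(46, 66) = 2
Since gcd = 2 ≠ 1, ⟨46⟩ has order 33 < 66, so 46 is not a generator.

No, 46 does not generate ℤ_66


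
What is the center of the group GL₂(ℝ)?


Z(G) = {g ∈ G | gx = xg for all x ∈ G}
Only scalar multiples of the identity commute with all invertible matrices

Z(GL₂(ℝ)) = {aI : a ∈ ℝ, a ≠ 0}


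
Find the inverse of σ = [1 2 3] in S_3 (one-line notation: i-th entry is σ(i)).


To find σ⁻¹, swap domain and range:
σ(1) = 1 → σ⁻¹(1) = 1
σ(2) = 2 → σ⁻¹(2) = 2
σ(3) = 3 → σ⁻¹(3) = 3

σ⁻¹ = [1 2 3]


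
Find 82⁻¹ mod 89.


Use the extended Euclidean algorithm to write 1 = 82·s + 89·t; then s mod 89 is the inverse.
Euclidean algorithm:
  82 = 0·89 + 82
  89 = 1·82 + 7
  82 = 11·7 + 5
  7 = 1·5 + 2
  5 = 2·2 + 1
  2 = 2·1 + 0
gcd(82,89) = 1
Back-substitution gives: 82·(38) + 89·(-35) = 1
So 82⁻¹ ≡ 38 ≡ 38 (mod 89)
Check: 82 × 38 = 3116 ≡ 1 (mod 89) ✓

82⁻¹ ≡ 38 (mod 89)


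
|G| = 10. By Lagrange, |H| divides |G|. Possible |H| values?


Lagrange's theorem: |H| divides |G|
|G| = 10
Divisors of 10: 1, 2, 5, 10

Possible subgroup orders: {1, 2, 5, 10}


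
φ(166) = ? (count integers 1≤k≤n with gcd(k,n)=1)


Factor n: 166 = 2 × 83
φ(n) = n · ∏(1 - 1/p) over distinct primes p | n
φ(166) = 166 · (1 - 1/2) · (1 - 1/83) = 82

φ(166) = 82


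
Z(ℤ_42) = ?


Z(G) = {g ∈ G | gx = xg for all x ∈ G}
ℤ_42 is abelian, so Z(G) = G

Z(ℤ_42) = ℤ_42


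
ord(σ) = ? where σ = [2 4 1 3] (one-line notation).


Cycle decomposition: (1 2 4 3)
Cycle lengths: 4
Order = lcm(4) = 4

ord(σ) = 4


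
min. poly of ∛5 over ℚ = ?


∛5 satisfies x³ - 5 = 0, irreducible over ℚ (no rational root; 5 is not a perfect cube)

Minimal polynomial: x³ - 5


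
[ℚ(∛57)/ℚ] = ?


∛57 has minimal polynomial x³ - 57 (irreducible over ℚ since 57 is not a perfect cube)

[ℚ(∛57)/ℚ] = 3


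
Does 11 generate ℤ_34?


g generates ℤ_n iff gcd(g, n) = 1
gcd(11, 34) = 1
Since gcd = 1, 11 is a generator.

Yes, 11 generates ℤ_34


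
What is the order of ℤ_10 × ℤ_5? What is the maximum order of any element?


|ℤ_10 × ℤ_5| = 10 × 5 = 50
Max element order = lcm(10,5) = 10
Cyclic? No (gcd=5)

|ℤ_10×ℤ_5| = 50, max element order = 10


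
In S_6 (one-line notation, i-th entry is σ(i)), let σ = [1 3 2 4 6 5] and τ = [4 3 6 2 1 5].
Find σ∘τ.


σ∘τ: apply τ first, then σ
1 →τ 4 →σ 4
2 →τ 3 →σ 2
3 →τ 6 →σ 5
4 →τ 2 →σ 3
5 →τ 1 →σ 1
6 →τ 5 →σ 6

σ∘τ = [4 2 5 3 1 6]


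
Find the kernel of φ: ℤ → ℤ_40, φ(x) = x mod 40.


Kernel = preimage of identity
ker(φ) = {x ∈ ℤ : x ≡ 0 (mod 40)} = 40ℤ = {0, ±40, ±80, ...}

ker(φ) = 40ℤ


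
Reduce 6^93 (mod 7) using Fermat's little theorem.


Fermat's little theorem: if p is prime and gcd(a,p)=1, then a^(p-1) ≡ 1 (mod p)
p = 7 is prime, gcd(6,7) = 1
Reduce exponent: 93 mod 6 = 3
So 6^93 ≡ 6^3 (mod 7)
6^3 mod 7 = 6

6^93 ≡ 6 (mod 7)


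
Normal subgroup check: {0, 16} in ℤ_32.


H = {0, 16} in ℤ_32
ℤ_32 is abelian; every subgroup of an abelian group is normal

Yes, normal subgroup


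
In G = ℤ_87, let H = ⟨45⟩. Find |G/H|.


|⟨45⟩| = n / gcd(45, 87) = 87 / 3 = 29
H is normal (ℤ_87 is abelian).
|G/H| = |G| / |H| = 87 / 29 = 3

|G/H| = 3


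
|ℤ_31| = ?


ℤ_n has n elements.

|ℤ_31| = 31


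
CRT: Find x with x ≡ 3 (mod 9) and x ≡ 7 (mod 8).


m₁ = 9, m₂ = 8, gcd = 1, so CRT applies. M = m₁·m₂ = 72
Let M₁ = M/m₁ = 8, M₂ = M/m₂ = 9
Find y₁ ≡ M₁⁻¹ (mod m₁): 8⁻¹ ≡ 8 (mod 9)
Find y₂ ≡ M₂⁻¹ (mod m₂): 9⁻¹ ≡ 1 (mod 8)
x = a₁·M₁·y₁ + a₂·M₂·y₂ = 3·8·8 + 7·9·1 = 255
Reduce mod 72: x ≡ 39
Check: 39 mod 9 = 3 ✓, 39 mod 8 = 7 ✓

x ≡ 39 (mod 72)


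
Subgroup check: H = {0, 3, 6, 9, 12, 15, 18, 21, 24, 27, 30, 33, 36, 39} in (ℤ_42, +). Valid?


Subgroup test for H = {0, 3, 6, 9, 12, 15, 18, 21, 24, 27, 30, 33, 36, 39} in (ℤ_42, +):
(1) 0 ∈ H? Yes
(2) Closure: for all a,b ∈ H, (a+b) mod 42 ∈ H? Yes
(3) Inverses: for all a ∈ H, -a mod 42 ∈ H? Yes

Yes, H is a subgroup of ℤ_42


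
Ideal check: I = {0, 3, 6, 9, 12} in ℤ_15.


Check ideal conditions for I = {0, 3, 6, 9, 12} in ℤ_15:
(1) I is an additive subgroup? Yes
(2) For r ∈ ℤ_15 and a ∈ I: r·a ∈ I? Yes

Yes, I is an ideal of ℤ_15


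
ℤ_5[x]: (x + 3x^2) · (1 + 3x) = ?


Expand and collect like terms; reduce coefficients mod 5:
x^0: 0·1 = 0 ≡ 0 (mod 5)
x^1: 0·3 + 1·1 = 1 ≡ 1 (mod 5)
x^2: 1·3 + 3·1 = 6 ≡ 1 (mod 5)
x^3: 3·3 = 9 ≡ 4 (mod 5)
Result: x + x^2 + 4x^3

f · g = x + x^2 + 4x^3


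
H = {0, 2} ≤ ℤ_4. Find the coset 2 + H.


2 + H = {2 + h (mod 4) : h ∈ H}
2+0=2, 2+2=0
2 + H = {0, 2} = 0 + H

2 + H = {0, 2}


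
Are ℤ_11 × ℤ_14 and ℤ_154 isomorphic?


Comparing ℤ_11 × ℤ_14 and ℤ_154:
gcd(11,14) = 1, so ℤ_11 × ℤ_14 ≅ ℤ_154 (CRT)

Yes, ℤ_11 × ℤ_14 ≅ ℤ_154


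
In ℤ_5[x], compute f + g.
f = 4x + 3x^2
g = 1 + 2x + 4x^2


Add coefficients mod 5:
x^0: 0 + 1 = 1 (mod 5)
x^1: 4 + 2 = 1 (mod 5)
x^2: 3 + 4 = 2 (mod 5)
Result: 1 + x + 2x^2

f + g = 1 + x + 2x^2


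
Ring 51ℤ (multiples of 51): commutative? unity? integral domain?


51ℤ is a commutative ring under +,× but has no multiplicative identity (1 ∉ 51ℤ); it has no zero divisors, but without unity it is not an integral domain
Commutative: Yes
Integral domain: No
Has unity: No

51ℤ (multiples of 51): Commutative=Yes, Unity=No


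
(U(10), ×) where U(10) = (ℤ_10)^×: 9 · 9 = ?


Operation: multiplication mod 10
9 · 9 = (a × b) mod 10 with a = 9, b = 9

9 · 9 = 1


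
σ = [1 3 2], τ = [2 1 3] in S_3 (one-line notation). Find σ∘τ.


σ∘τ: apply τ first, then σ
1 →τ 2 →σ 3
2 →τ 1 →σ 1
3 →τ 3 →σ 2

σ∘τ = [3 1 2]


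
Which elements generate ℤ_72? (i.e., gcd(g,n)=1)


g generates ℤ_n iff gcd(g,n) = 1
Prime factors of 72: 2, 3
Generators are g ∈ {1,...,71} not divisible by any of these primes.
Generators: {1, 5, 7, 11, 13, 17, 19, 23, 25, 29, 31, 35, 37, 41, 43, 47, 49, 53, 55, 59, 61, 65, 67, 71}
Number of generators = φ(72) = 24

Generators of ℤ_72 = {1, 5, 7, 11, 13, 17, 19, 23, 25, 29, 31, 35, 37, 41, 43, 47, 49, 53, 55, 59, 61, 65, 67, 71}


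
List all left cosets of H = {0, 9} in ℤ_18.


H = {0, 9}, |H| = 2
Number of cosets = |G|/|H| = 18/2 = 9
0 + H = {0, 9}
1 + H = {1, 10}
2 + H = {2, 11}
3 + H = {3, 12}
4 + H = {4, 13}
5 + H = {5, 14}
6 + H = {6, 15}
7 + H = {7, 16}
8 + H = {8, 17}

Cosets: 0+H={0,9}; 1+H={1,10}; 2+H={2,11}; 3+H={3,12}; 4+H={4,13}; 5+H={5,14}; 6+H={6,15}; 7+H={7,16}; 8+H={8,17}


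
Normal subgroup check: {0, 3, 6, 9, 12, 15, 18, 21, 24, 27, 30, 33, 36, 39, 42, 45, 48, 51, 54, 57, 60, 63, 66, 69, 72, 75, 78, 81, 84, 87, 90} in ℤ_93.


H = {0, 3, 6, 9, 12, 15, 18, 21, 24, 27, 30, 33, 36, 39, 42, 45, 48, 51, 54, 57, 60, 63, 66, 69, 72, 75, 78, 81, 84, 87, 90} in ℤ_93
ℤ_93 is abelian; every subgroup of an abelian group is normal

Yes, normal subgroup


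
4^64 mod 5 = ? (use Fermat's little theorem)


Fermat's little theorem: if p is prime and gcd(a,p)=1, then a^(p-1) ≡ 1 (mod p)
p = 5 is prime, gcd(4,5) = 1
Reduce exponent: 64 mod 4 = 0
So 4^64 ≡ 4^0 (mod 5)
4^0 = 1

4^64 ≡ 1 (mod 5)


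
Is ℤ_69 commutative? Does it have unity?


ℤ_69 is a commutative ring with unity 1; 69 = 3×23 is composite, so 3·23 ≡ 0 gives zero divisors (not an integral domain)
Commutative: Yes
Integral domain: No
Has unity: Yes

ℤ_69: Commutative=Yes, Unity=Yes


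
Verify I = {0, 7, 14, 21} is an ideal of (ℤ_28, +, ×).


Check ideal conditions for I = {0, 7, 14, 21} in ℤ_28:
(1) I is an additive subgroup? Yes
(2) For r ∈ ℤ_28 and a ∈ I: r·a ∈ I? Yes

Yes, I is an ideal of ℤ_28


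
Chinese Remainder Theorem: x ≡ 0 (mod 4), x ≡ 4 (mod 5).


m₁ = 4, m₂ = 5, gcd = 1, so CRT applies. M = m₁·m₂ = 20
Let M₁ = M/m₁ = 5, M₂ = M/m₂ = 4
Find y₁ ≡ M₁⁻¹ (mod m₁): 5⁻¹ ≡ 1 (mod 4)
Find y₂ ≡ M₂⁻¹ (mod m₂): 4⁻¹ ≡ 4 (mod 5)
x = a₁·M₁·y₁ + a₂·M₂·y₂ = 0·5·1 + 4·4·4 = 64
Reduce mod 20: x ≡ 4
Check: 4 mod 4 = 0 ✓, 4 mod 5 = 4 ✓

x ≡ 4 (mod 20)


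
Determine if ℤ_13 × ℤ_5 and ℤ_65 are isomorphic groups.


Comparing ℤ_13 × ℤ_5 and ℤ_65:
gcd(13,5) = 1, so ℤ_13 × ℤ_5 ≅ ℤ_65 (CRT)

Yes, ℤ_13 × ℤ_5 ≅ ℤ_65


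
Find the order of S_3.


|S_n| = n! (number of permutations of n symbols)
|S_3| = 3! = 6

|S_3| = 6


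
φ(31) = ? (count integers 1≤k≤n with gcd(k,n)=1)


Factor n: 31 = 31
φ(n) = n · ∏(1 - 1/p) over distinct primes p | n
φ(31) = 31 · (1 - 1/31) = 30

φ(31) = 30


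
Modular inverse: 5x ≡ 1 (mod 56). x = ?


Use the extended Euclidean algorithm to write 1 = 5·s + 56·t; then s mod 56 is the inverse.
Euclidean algorithm:
  5 = 0·56 + 5
  56 = 11·5 + 1
  5 = 5·1 + 0
gcd(5,56) = 1
Back-substitution gives: 5·(-11) + 56·(1) = 1
So 5⁻¹ ≡ -11 ≡ 45 (mod 56)
Check: 5 × 45 = 225 ≡ 1 (mod 56) ✓

5⁻¹ ≡ 45 (mod 56)


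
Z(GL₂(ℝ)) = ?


Z(G) = {g ∈ G | gx = xg for all x ∈ G}
Only scalar multiples of the identity commute with all invertible matrices

Z(GL₂(ℝ)) = {aI : a ∈ ℝ, a ≠ 0}


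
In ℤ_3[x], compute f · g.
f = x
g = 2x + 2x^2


Expand and collect like terms; reduce coefficients mod 3:
x^0: 0·0 = 0 ≡ 0 (mod 3)
x^1: 0·2 + 1·0 = 0 ≡ 0 (mod 3)
x^2: 0·2 + 1·2 = 2 ≡ 2 (mod 3)
x^3: 1·2 = 2 ≡ 2 (mod 3)
Result: 2x^2 + 2x^3

f · g = 2x^2 + 2x^3


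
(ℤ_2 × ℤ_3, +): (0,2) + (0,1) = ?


Operation: componentwise addition mod (2, 3)
(0,2) + (0,1) = ((a₁+b₁) mod 2, (a₂+b₂) mod 3) with a = (0,2), b = (0,1)

(0,2) + (0,1) = (0,0)


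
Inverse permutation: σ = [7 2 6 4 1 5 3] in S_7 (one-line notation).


To find σ⁻¹, swap domain and range:
σ(1) = 7 → σ⁻¹(7) = 1
σ(2) = 2 → σ⁻¹(2) = 2
σ(3) = 6 → σ⁻¹(6) = 3
σ(4) = 4 → σ⁻¹(4) = 4
σ(5) = 1 → σ⁻¹(1) = 5
σ(6) = 5 → σ⁻¹(5) = 6
σ(7) = 3 → σ⁻¹(3) = 7

σ⁻¹ = [5 2 7 4 6 3 1]


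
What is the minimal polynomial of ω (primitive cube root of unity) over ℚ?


ω satisfies x² + x + 1 = 0 (the cyclotomic polynomial Φ₃)

Minimal polynomial: x² + x + 1


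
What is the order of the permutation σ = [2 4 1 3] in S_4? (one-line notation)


Cycle decomposition: (1 2 4 3)
Cycle lengths: 4
Order = lcm(4) = 4

ord(σ) = 4


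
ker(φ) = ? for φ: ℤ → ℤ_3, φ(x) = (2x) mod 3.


Kernel = preimage of identity
ker(φ) = {x ∈ ℤ : 2x ≡ 0 (mod 3)}. gcd(2,3) = 1, so 2x ≡ 0 (mod 3) ⟺ x ≡ 0 (mod 3/1 = 3). Hence ker(φ) = 3ℤ

ker(φ) = 3ℤ


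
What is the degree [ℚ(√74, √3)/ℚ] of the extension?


[ℚ(√74,√3):ℚ] = [ℚ(√74,√3):ℚ(√74)]·[ℚ(√74):ℚ] = 2·2 = 4

[ℚ(√74, √3)/ℚ] = 4


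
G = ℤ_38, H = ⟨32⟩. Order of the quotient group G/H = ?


|⟨32⟩| = n / gcd(32, 38) = 38 / 2 = 19
H is normal (ℤ_38 is abelian).
|G/H| = |G| / |H| = 38 / 19 = 2

|G/H| = 2


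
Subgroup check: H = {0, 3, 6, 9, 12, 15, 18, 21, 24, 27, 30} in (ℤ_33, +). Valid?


Subgroup test for H = {0, 3, 6, 9, 12, 15, 18, 21, 24, 27, 30} in (ℤ_33, +):
(1) 0 ∈ H? Yes
(2) Closure: for all a,b ∈ H, (a+b) mod 33 ∈ H? Yes
(3) Inverses: for all a ∈ H, -a mod 33 ∈ H? Yes

Yes, H is a subgroup of ℤ_33


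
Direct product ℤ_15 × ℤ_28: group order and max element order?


|ℤ_15 × ℤ_28| = 15 × 28 = 420
Max element order = lcm(15,28) = 420
Cyclic? Yes (gcd=1)

|ℤ_15×ℤ_28| = 420, max element order = 420


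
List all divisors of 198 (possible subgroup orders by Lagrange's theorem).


Lagrange's theorem: |H| divides |G|
|G| = 198
Divisors of 198: 1, 2, 3, 6, 9, 11, 18, 22, 33, 66, 99, 198

Possible subgroup orders: {1, 2, 3, 6, 9, 11, 18, 22, 33, 66, 99, 198}


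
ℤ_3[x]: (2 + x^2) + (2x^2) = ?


Add coefficients mod 3:
x^0: 2 + 0 = 2 (mod 3)
x^1: 0 + 0 = 0 (mod 3)
x^2: 1 + 2 = 0 (mod 3)
Result: 2

f + g = 2


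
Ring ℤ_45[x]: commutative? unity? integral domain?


ℤ_45 has zero divisors (3·15 ≡ 0), and these lift to constant zero divisors in ℤ_45[x]; so not an integral domain
Commutative: Yes
Integral domain: No
Has unity: Yes

ℤ_45[x]: Commutative=Yes, Unity=Yes


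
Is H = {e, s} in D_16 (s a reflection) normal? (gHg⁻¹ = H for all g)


H = {e, s} in D_16 (s a reflection)
r·s·r⁻¹ = sr⁻² ≠ s for n ≥ 3, so {e, s} is not closed under conjugation

No, not a normal subgroup


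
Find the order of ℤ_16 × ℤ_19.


|A × B| = |A| · |B|
|ℤ_16 × ℤ_19| = 16 × 19 = 304

|ℤ_16 × ℤ_19| = 304


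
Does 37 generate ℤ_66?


g generates ℤ_n iff gcd(g, n) = 1
gcd(37, 66) = 1
Since gcd = 1, 37 is a generator.

Yes, 37 generates ℤ_66


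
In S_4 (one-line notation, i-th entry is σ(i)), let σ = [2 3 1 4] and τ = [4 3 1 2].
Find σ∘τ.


σ∘τ: apply τ first, then σ
1 →τ 4 →σ 4
2 →τ 3 →σ 1
3 →τ 1 →σ 2
4 →τ 2 →σ 3

σ∘τ = [4 1 2 3]


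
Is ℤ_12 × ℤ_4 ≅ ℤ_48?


Comparing ℤ_12 × ℤ_4 and ℤ_48:
gcd(12,4) = 4 ≠ 1. Max element order in ℤ_12×ℤ_4 is lcm(12,4) = 12 < 48, so it has no element of order 48

No, ℤ_12 × ℤ_4 ≇ ℤ_48


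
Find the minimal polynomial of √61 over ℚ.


√61 satisfies x² - 61 = 0, irreducible over ℚ since 61 is squarefree

Minimal polynomial: x² - 61


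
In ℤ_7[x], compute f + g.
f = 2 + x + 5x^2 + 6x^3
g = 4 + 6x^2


Add coefficients mod 7:
x^0: 2 + 4 = 6 (mod 7)
x^1: 1 + 0 = 1 (mod 7)
x^2: 5 + 6 = 4 (mod 7)
x^3: 6 + 0 = 6 (mod 7)
Result: 6 + x + 4x^2 + 6x^3

f + g = 6 + x + 4x^2 + 6x^3


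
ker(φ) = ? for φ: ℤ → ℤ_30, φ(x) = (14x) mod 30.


Kernel = preimage of identity
ker(φ) = {x ∈ ℤ : 14x ≡ 0 (mod 30)}. gcd(14,30) = 2, so 14x ≡ 0 (mod 30) ⟺ x ≡ 0 (mod 30/2 = 15). Hence ker(φ) = 15ℤ

ker(φ) = 15ℤ


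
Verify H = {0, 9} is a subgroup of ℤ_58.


Subgroup test for H = {0, 9} in (ℤ_58, +):
(1) 0 ∈ H? Yes
(2) Closure: for all a,b ∈ H, (a+b) mod 58 ∈ H? No  [counterexample: 9 + 9 = 18 ∉ H]
(3) Inverses: for all a ∈ H, -a mod 58 ∈ H? No

No, H is not a subgroup of ℤ_58


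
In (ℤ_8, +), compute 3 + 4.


Operation: addition mod 8
3 + 4 = (a + b) mod 8 with a = 3, b = 4

3 + 4 = 7


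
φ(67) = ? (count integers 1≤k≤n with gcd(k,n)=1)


Factor n: 67 = 67
φ(n) = n · ∏(1 - 1/p) over distinct primes p | n
φ(67) = 67 · (1 - 1/67) = 66

φ(67) = 66


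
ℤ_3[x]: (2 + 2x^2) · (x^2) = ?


Expand and collect like terms; reduce coefficients mod 3:
x^0: 2·0 = 0 ≡ 0 (mod 3)
x^1: 2·0 + 0·0 = 0 ≡ 0 (mod 3)
x^2: 2·1 + 0·0 + 2·0 = 2 ≡ 2 (mod 3)
x^3: 0·1 + 2·0 = 0 ≡ 0 (mod 3)
x^4: 2·1 = 2 ≡ 2 (mod 3)
Result: 2x^2 + 2x^4

f · g = 2x^2 + 2x^4


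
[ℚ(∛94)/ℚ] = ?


∛94 has minimal polynomial x³ - 94 (irreducible over ℚ since 94 is not a perfect cube)

[ℚ(∛94)/ℚ] = 3


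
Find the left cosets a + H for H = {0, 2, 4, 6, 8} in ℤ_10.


H = {0, 2, 4, 6, 8}, |H| = 5
Number of cosets = |G|/|H| = 10/5 = 2
0 + H = {0, 2, 4, 6, 8}
1 + H = {1, 3, 5, 7, 9}

Cosets: 0+H={0,2,4,6,8}; 1+H={1,3,5,7,9}


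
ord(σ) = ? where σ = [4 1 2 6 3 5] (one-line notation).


Cycle decomposition: (1 4 6 5 3 2)
Cycle lengths: 6
Order = lcm(6) = 6

ord(σ) = 6


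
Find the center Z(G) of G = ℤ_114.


Z(G) = {g ∈ G | gx = xg for all x ∈ G}
ℤ_114 is abelian, so Z(G) = G

Z(ℤ_114) = ℤ_114


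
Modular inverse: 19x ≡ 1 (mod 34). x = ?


Use the extended Euclidean algorithm to write 1 = 19·s + 34·t; then s mod 34 is the inverse.
Euclidean algorithm:
  19 = 0·34 + 19
  34 = 1·19 + 15
  19 = 1·15 + 4
  15 = 3·4 + 3
  4 = 1·3 + 1
  3 = 3·1 + 0
gcd(19,34) = 1
Back-substitution gives: 19·(9) + 34·(-5) = 1
So 19⁻¹ ≡ 9 ≡ 9 (mod 34)
Check: 19 × 9 = 171 ≡ 1 (mod 34) ✓

19⁻¹ ≡ 9 (mod 34)


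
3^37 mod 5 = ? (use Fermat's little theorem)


Fermat's little theorem: if p is prime and gcd(a,p)=1, then a^(p-1) ≡ 1 (mod p)
p = 5 is prime, gcd(3,5) = 1
Reduce exponent: 37 mod 4 = 1
So 3^37 ≡ 3^1 (mod 5)
3^1 mod 5 = 3

3^37 ≡ 3 (mod 5)


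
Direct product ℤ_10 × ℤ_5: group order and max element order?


|ℤ_10 × ℤ_5| = 10 × 5 = 50
Max element order = lcm(10,5) = 10
Cyclic? No (gcd=5)

|ℤ_10×ℤ_5| = 50, max element order = 10


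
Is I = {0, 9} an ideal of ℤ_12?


Check ideal conditions for I = {0, 9} in ℤ_12:
(1) I is an additive subgroup? No
(2) For r ∈ ℤ_12 and a ∈ I: r·a ∈ I? No  [counterexample: r=2, a=9, r·a mod 12 = 6 ∉ I]

No, I is not an ideal of ℤ_12


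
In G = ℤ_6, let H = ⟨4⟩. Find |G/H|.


|⟨4⟩| = n / gcd(4, 6) = 6 / 2 = 3
H is normal (ℤ_6 is abelian).
|G/H| = |G| / |H| = 6 / 3 = 2

|G/H| = 2


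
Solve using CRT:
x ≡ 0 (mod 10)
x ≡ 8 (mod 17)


m₁ = 10, m₂ = 17, gcd = 1, so CRT applies. M = m₁·m₂ = 170
Let M₁ = M/m₁ = 17, M₂ = M/m₂ = 10
Find y₁ ≡ M₁⁻¹ (mod m₁): 17⁻¹ ≡ 3 (mod 10)
Find y₂ ≡ M₂⁻¹ (mod m₂): 10⁻¹ ≡ 12 (mod 17)
x = a₁·M₁·y₁ + a₂·M₂·y₂ = 0·17·3 + 8·10·12 = 960
Reduce mod 170: x ≡ 110
Check: 110 mod 10 = 0 ✓, 110 mod 17 = 8 ✓

x ≡ 110 (mod 170)


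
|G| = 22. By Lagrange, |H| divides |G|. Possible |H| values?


Lagrange's theorem: |H| divides |G|
|G| = 22
Divisors of 22: 1, 2, 11, 22

Possible subgroup orders: {1, 2, 11, 22}


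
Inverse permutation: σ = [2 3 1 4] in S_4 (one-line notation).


To find σ⁻¹, swap domain and range:
σ(1) = 2 → σ⁻¹(2) = 1
σ(2) = 3 → σ⁻¹(3) = 2
σ(3) = 1 → σ⁻¹(1) = 3
σ(4) = 4 → σ⁻¹(4) = 4

σ⁻¹ = [3 1 2 4]


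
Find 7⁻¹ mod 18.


Use the extended Euclidean algorithm to write 1 = 7·s + 18·t; then s mod 18 is the inverse.
Euclidean algorithm:
  7 = 0·18 + 7
  18 = 2·7 + 4
  7 = 1·4 + 3
  4 = 1·3 + 1
  3 = 3·1 + 0
gcd(7,18) = 1
Back-substitution gives: 7·(-5) + 18·(2) = 1
So 7⁻¹ ≡ -5 ≡ 13 (mod 18)
Check: 7 × 13 = 91 ≡ 1 (mod 18) ✓

7⁻¹ ≡ 13 (mod 18)


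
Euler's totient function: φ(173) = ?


Factor n: 173 = 173
φ(n) = n · ∏(1 - 1/p) over distinct primes p | n
φ(173) = 173 · (1 - 1/173) = 172

φ(173) = 172


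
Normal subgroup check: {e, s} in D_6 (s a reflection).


H = {e, s} in D_6 (s a reflection)
r·s·r⁻¹ = sr⁻² ≠ s for n ≥ 3, so {e, s} is not closed under conjugation

No, not a normal subgroup


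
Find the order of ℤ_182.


ℤ_n has n elements.

|ℤ_182| = 182


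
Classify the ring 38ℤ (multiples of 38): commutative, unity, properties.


38ℤ is a commutative ring under +,× but has no multiplicative identity (1 ∉ 38ℤ); it has no zero divisors, but without unity it is not an integral domain
Commutative: Yes
Integral domain: No
Has unity: No

38ℤ (multiples of 38): Commutative=Yes, Unity=No


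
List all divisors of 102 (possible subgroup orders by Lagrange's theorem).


Lagrange's theorem: |H| divides |G|
|G| = 102
Divisors of 102: 1, 2, 3, 6, 17, 34, 51, 102

Possible subgroup orders: {1, 2, 3, 6, 17, 34, 51, 102}


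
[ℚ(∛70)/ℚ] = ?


∛70 has minimal polynomial x³ - 70 (irreducible over ℚ since 70 is not a perfect cube)

[ℚ(∛70)/ℚ] = 3


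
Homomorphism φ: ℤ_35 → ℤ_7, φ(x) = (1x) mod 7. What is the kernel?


Kernel = preimage of identity
ker(φ) = {x ∈ ℤ_35 : 1x ≡ 0 (mod 7)}. Since 7 | 35, φ is well-defined. The kernel is the cyclic subgroup ⟨7⟩ of ℤ_35 (order 5), i.e. {0, 7, 14, 21, 28}

ker(φ) = {0, 7, 14, 21, 28}


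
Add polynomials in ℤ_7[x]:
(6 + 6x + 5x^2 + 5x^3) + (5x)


Add coefficients mod 7:
x^0: 6 + 0 = 6 (mod 7)
x^1: 6 + 5 = 4 (mod 7)
x^2: 5 + 0 = 5 (mod 7)
x^3: 5 + 0 = 5 (mod 7)
Result: 6 + 4x + 5x^2 + 5x^3

f + g = 6 + 4x + 5x^2 + 5x^3


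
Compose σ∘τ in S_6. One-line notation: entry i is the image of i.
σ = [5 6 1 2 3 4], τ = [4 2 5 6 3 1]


σ∘τ: apply τ first, then σ
1 →τ 4 →σ 2
2 →τ 2 →σ 6
3 →τ 5 →σ 3
4 →τ 6 →σ 4
5 →τ 3 →σ 1
6 →τ 1 →σ 5

σ∘τ = [2 6 3 4 1 5]


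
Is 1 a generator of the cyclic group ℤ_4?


g generates ℤ_n iff gcd(g, n) = 1
gcd(1, 4) = 1
Since gcd = 1, 1 is a generator.

Yes, 1 generates ℤ_4


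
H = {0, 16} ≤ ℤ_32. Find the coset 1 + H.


1 + H = {1 + h (mod 32) : h ∈ H}
1+0=1, 1+16=17

1 + H = {1, 17}


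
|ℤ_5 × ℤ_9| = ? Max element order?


|ℤ_5 × ℤ_9| = 5 × 9 = 45
Max element order = lcm(5,9) = 45
Cyclic? Yes (gcd=1)

|ℤ_5×ℤ_9| = 45, max element order = 45


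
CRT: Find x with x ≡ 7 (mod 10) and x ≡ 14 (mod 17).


m₁ = 10, m₂ = 17, gcd = 1, so CRT applies. M = m₁·m₂ = 170
Let M₁ = M/m₁ = 17, M₂ = M/m₂ = 10
Find y₁ ≡ M₁⁻¹ (mod m₁): 17⁻¹ ≡ 3 (mod 10)
Find y₂ ≡ M₂⁻¹ (mod m₂): 10⁻¹ ≡ 12 (mod 17)
x = a₁·M₁·y₁ + a₂·M₂·y₂ = 7·17·3 + 14·10·12 = 2037
Reduce mod 170: x ≡ 167
Check: 167 mod 10 = 7 ✓, 167 mod 17 = 14 ✓

x ≡ 167 (mod 170)


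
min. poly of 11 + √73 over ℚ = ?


Let α = 11 + √73. Then α - 11 = √73, so (α - 11)² = 73, giving α² - 22α + 48 = 0. Degree 2 and α ∉ ℚ, so this is the minimal polynomial.

Minimal polynomial: x² - 22x + 48


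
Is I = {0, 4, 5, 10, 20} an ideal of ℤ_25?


Check ideal conditions for I = {0, 4, 5, 10, 20} in ℤ_25:
(1) I is an additive subgroup? No
(2) For r ∈ ℤ_25 and a ∈ I: r·a ∈ I? No  [counterexample: r=2, a=4, r·a mod 25 = 8 ∉ I]

No, I is not an ideal of ℤ_25
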